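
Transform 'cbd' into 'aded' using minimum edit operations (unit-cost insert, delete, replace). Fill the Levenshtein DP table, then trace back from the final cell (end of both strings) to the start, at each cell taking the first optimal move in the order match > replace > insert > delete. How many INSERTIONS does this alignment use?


Edit distance = 3. Backtracking from cell (3, 4) with preference match > replace > insert > delete,
then listing the resulting alignment 'cbd' -> 'aded' left to right:
  Step 1: insert 'a' [insertion #1]
  Step 2: replace c->d
  Step 3: replace b->e
  Step 4: keep 'd'
Total insertions: 1

1


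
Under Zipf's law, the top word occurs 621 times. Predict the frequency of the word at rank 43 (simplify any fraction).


Zipf's law: freq(rank) = f1 / rank
f1 = 621, rank = 43
freq = 621 / 43
GCD(621, 43) = 1
Simplified: 621/43

621/43


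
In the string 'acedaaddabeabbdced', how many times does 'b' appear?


Scanning 'acedaaddabeabbdced' for 'b':
  Position 9: 'b' -> MATCH (count: 1)
  Position 12: 'b' -> MATCH (count: 2)
  Position 13: 'b' -> MATCH (count: 3)
Total occurrences of 'b': 3

3


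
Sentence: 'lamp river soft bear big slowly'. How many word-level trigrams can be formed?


Word trigrams from [6] words:
  Trigram 1: (lamp river soft)
  Trigram 2: (river soft bear)
  Trigram 3: (soft bear big)
  Trigram 4: (bear big slowly)
Total word trigrams: 6 - 2 = 4

4


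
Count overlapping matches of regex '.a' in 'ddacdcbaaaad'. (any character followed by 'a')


Pattern: .a means any character followed by 'a'.
Scanning 'ddacdcbaaaad' position-by-position:
  Pos 0: window 'dd' -> no
  Pos 1: window 'da' -> MATCH
  Pos 2: window 'ac' -> no
  Pos 3: window 'cd' -> no
  Pos 4: window 'dc' -> no
  Pos 5: window 'cb' -> no
  Pos 6: window 'ba' -> MATCH
  Pos 7: window 'aa' -> MATCH
  Pos 8: window 'aa' -> MATCH
  Pos 9: window 'aa' -> MATCH
  Pos 10: window 'ad' -> no
  Pos 11: window 'd' -> no
Total matches: 5

5


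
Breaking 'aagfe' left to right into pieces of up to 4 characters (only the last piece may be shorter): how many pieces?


'aagfe' has 5 characters.
Chunking with max size 4:
  Chunk 1: 'aagf' (positions 0-3)
  Chunk 2: 'e' (positions 4-4)
Total chunks: ceil(5 / 4) = 2

2


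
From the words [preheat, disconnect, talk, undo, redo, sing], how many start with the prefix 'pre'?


Checking each word for prefix 'pre':
  'preheat' -> YES, starts with 'pre' (count: 1)
  'disconnect' -> no (count: 1)
  'talk' -> no (count: 1)
  'undo' -> no (count: 1)
  'redo' -> no (count: 1)
  'sing' -> no (count: 1)
Total with prefix 'pre': 1

1


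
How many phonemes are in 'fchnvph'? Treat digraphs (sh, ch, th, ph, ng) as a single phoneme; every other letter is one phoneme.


Parsing 'fchnvph' greedily, digraphs first:
  'f' -> consonant phoneme (phonemes so far: 1)
  'ch' -> digraph (1 consonant phoneme) (phonemes so far: 2)
  'n' -> consonant phoneme (phonemes so far: 3)
  'v' -> consonant phoneme (phonemes so far: 4)
  'ph' -> digraph (1 consonant phoneme) (phonemes so far: 5)
Total phonemes: 5

5


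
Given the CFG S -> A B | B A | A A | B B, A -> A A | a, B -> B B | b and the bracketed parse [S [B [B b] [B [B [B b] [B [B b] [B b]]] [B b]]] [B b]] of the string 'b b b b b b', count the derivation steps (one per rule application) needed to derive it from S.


Every bracketed nonterminal node [X ...] in the tree is produced by exactly one rule application.
Reading the tree off as a leftmost derivation:
  Step 1: S  =>  B B   (applied S -> B B)
  Step 2: B B  =>  B B B   (applied B -> B B)
  Step 3: B B B  =>  b B B   (applied B -> b)
  Step 4: b B B  =>  b B B B   (applied B -> B B)
  Step 5: b B B B  =>  b B B B B   (applied B -> B B)
  Step 6: b B B B B  =>  b b B B B   (applied B -> b)
  Step 7: b b B B B  =>  b b B B B B   (applied B -> B B)
  Step 8: b b B B B B  =>  b b b B B B   (applied B -> b)
  Step 9: b b b B B B  =>  b b b b B B   (applied B -> b)
  Step 10: b b b b B B  =>  b b b b b B   (applied B -> b)
  Step 11: b b b b b B  =>  b b b b b b   (applied B -> b)
Final yield: b b b b b b
Total rewrite steps: 11

11


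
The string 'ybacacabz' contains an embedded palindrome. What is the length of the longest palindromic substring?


Scanning 'ybacacabz' for palindromic substrings.
Substring at positions 1-7: 'bacacab'.
Check: reverse('bacacab') = 'bacacab' -> palindrome confirmed.
Neighbouring characters ('y' / 'z') break symmetry, so it cannot extend further.
No longer palindromic substring exists; longest length = 7

7


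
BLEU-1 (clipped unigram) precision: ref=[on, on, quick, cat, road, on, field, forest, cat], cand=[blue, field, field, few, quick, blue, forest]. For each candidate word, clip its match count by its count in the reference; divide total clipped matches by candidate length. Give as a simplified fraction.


Reference word counts: {'cat': 2, 'field': 1, 'forest': 1, 'on': 3, 'quick': 1, 'road': 1}
Checking each candidate word (with clipping):
  'blue' -> not in reference -> no match (matches: 0)
  'field' -> in reference (ref count 1, used 1/1) -> match (matches: 1)
  'field' -> ref count 1 already used up (1/1) -> clipped, no match (matches: 1)
  'few' -> not in reference -> no match (matches: 1)
  'quick' -> in reference (ref count 1, used 1/1) -> match (matches: 2)
  'blue' -> not in reference -> no match (matches: 2)
  'forest' -> in reference (ref count 1, used 1/1) -> match (matches: 3)
Clipped matches: 3, Candidate length: 7
Precision = 3/7

3/7


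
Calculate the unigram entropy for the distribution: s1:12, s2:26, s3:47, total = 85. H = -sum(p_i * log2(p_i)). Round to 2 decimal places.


Computing entropy H = -sum(p_i * log2(p_i)):
  s1: p = 12/85 = 0.1412, -p*log2(p) = 0.3987
  s2: p = 26/85 = 0.3059, -p*log2(p) = 0.5227
  s3: p = 47/85 = 0.5529, -p*log2(p) = 0.4727
H = sum of terms = 1.3941
Rounded to 2 decimals: 1.39

1.39


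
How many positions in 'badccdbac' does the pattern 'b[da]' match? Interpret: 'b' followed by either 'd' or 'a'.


Pattern: b[da] means 'b' followed by either 'd' or 'a'.
Scanning 'badccdbac' position-by-position:
  Pos 0: window 'ba' -> MATCH
  Pos 1: window 'ad' -> no
  Pos 2: window 'dc' -> no
  Pos 3: window 'cc' -> no
  Pos 4: window 'cd' -> no
  Pos 5: window 'db' -> no
  Pos 6: window 'ba' -> MATCH
  Pos 7: window 'ac' -> no
  Pos 8: window 'c' -> no
Total matches: 2

2


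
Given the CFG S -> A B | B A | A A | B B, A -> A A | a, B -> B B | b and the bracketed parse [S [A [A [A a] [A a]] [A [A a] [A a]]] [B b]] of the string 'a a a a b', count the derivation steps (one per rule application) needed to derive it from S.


Every bracketed nonterminal node [X ...] in the tree is produced by exactly one rule application.
Reading the tree off as a leftmost derivation:
  Step 1: S  =>  A B   (applied S -> A B)
  Step 2: A B  =>  A A B   (applied A -> A A)
  Step 3: A A B  =>  A A A B   (applied A -> A A)
  Step 4: A A A B  =>  a A A B   (applied A -> a)
  Step 5: a A A B  =>  a a A B   (applied A -> a)
  Step 6: a a A B  =>  a a A A B   (applied A -> A A)
  Step 7: a a A A B  =>  a a a A B   (applied A -> a)
  Step 8: a a a A B  =>  a a a a B   (applied A -> a)
  Step 9: a a a a B  =>  a a a a b   (applied B -> b)
Final yield: a a a a b
Total rewrite steps: 9

9


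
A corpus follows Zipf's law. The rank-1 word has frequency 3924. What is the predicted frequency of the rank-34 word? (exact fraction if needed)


Zipf's law: freq(rank) = f1 / rank
f1 = 3924, rank = 34
freq = 3924 / 34
GCD(3924, 34) = 2
Simplified: 1962/17

1962/17


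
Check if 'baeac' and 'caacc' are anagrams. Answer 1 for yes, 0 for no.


Sort characters of 'baeac': 'aabce'
Sort characters of 'caacc': 'aaccc'
Sorted forms differ -> they are NOT anagrams
Result: 0

0


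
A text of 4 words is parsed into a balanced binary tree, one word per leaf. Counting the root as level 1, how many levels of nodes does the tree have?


In a balanced binary tree with n leaves the deepest leaf is ceil(log2(n)) edges below the root,
so counting node levels inclusive of root and leaves gives ceil(log2(n)) + 1 levels.
log2(4) = 2.0000
ceil(2.0000) = 2
levels = 2 + 1 = 3

3


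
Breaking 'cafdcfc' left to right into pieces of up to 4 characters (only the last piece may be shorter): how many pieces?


'cafdcfc' has 7 characters.
Chunking with max size 4:
  Chunk 1: 'cafd' (positions 0-3)
  Chunk 2: 'cfc' (positions 4-6)
Total chunks: ceil(7 / 4) = 2

2


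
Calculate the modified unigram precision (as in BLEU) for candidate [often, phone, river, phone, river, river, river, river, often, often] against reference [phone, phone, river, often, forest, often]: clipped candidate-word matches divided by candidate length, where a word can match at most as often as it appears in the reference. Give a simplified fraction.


Reference word counts: {'forest': 1, 'often': 2, 'phone': 2, 'river': 1}
Checking each candidate word (with clipping):
  'often' -> in reference (ref count 2, used 1/2) -> match (matches: 1)
  'phone' -> in reference (ref count 2, used 1/2) -> match (matches: 2)
  'river' -> in reference (ref count 1, used 1/1) -> match (matches: 3)
  'phone' -> in reference (ref count 2, used 2/2) -> match (matches: 4)
  'river' -> ref count 1 already used up (1/1) -> clipped, no match (matches: 4)
  'river' -> ref count 1 already used up (1/1) -> clipped, no match (matches: 4)
  'river' -> ref count 1 already used up (1/1) -> clipped, no match (matches: 4)
  'river' -> ref count 1 already used up (1/1) -> clipped, no match (matches: 4)
  'often' -> in reference (ref count 2, used 2/2) -> match (matches: 5)
  'often' -> ref count 2 already used up (2/2) -> clipped, no match (matches: 5)
Clipped matches: 5, Candidate length: 10
Precision = 5/10 = 1/2

1/2


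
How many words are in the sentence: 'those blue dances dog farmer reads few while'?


Counting words by splitting on spaces:
  Word 1: 'those'
  Word 2: 'blue'
  Word 3: 'dances'
  Word 4: 'dog'
  Word 5: 'farmer'
  Word 6: 'reads'
  Word 7: 'few'
  Word 8: 'while'
Total words: 8

8


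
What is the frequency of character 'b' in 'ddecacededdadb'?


Scanning 'ddecacededdadb' for 'b':
  Position 13: 'b' -> MATCH (count: 1)
Total occurrences of 'b': 1

1


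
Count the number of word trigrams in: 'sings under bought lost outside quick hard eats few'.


Word trigrams from [9] words:
  Trigram 1: (sings under bought)
  Trigram 2: (under bought lost)
  Trigram 3: (bought lost outside)
  Trigram 4: (lost outside quick)
  Trigram 5: (outside quick hard)
  Trigram 6: (quick hard eats)
  Trigram 7: (hard eats few)
Total word trigrams: 9 - 2 = 7

7


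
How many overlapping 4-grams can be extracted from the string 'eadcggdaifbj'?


String 'eadcggdaifbj' has length L = 12.
Number of overlapping n-grams = L - n + 1
Substituting: 12 - 4 + 1 = 9

9


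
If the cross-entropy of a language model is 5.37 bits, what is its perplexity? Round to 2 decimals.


Perplexity formula: PP = 2^H
H = 5.37
PP = 2^5.37
Decompose: 2^5.37 = 2^5 * 2^0.37
2^5 = 32, 2^0.37 ~ 1.2923528
PP ~ 32 * 1.2923528 = 41.3552896
Rounded to 2 decimals: 41.36

41.36


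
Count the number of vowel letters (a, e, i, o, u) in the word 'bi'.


Scanning each character of 'bi':
  Position 1: 'b' -> consonant (running count: 0)
  Position 2: 'i' -> vowel (running count: 1)
Total vowels: 1

1


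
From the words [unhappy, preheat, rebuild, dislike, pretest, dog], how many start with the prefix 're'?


Checking each word for prefix 're':
  'unhappy' -> no (count: 0)
  'preheat' -> no (count: 0)
  'rebuild' -> YES, starts with 're' (count: 1)
  'dislike' -> no (count: 1)
  'pretest' -> no (count: 1)
  'dog' -> no (count: 1)
Total with prefix 're': 1

1


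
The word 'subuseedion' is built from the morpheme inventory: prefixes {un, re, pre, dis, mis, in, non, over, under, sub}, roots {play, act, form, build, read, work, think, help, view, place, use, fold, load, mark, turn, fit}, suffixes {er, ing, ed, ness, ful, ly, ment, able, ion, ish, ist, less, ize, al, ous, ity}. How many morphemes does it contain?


Segmenting 'subuseedion' against the inventory:
  'sub' -> prefix (morpheme 1)
  'use' -> root (morpheme 2)
  'ed' -> suffix (morpheme 3)
  'ion' -> suffix (morpheme 4)
Total morphemes: 4

4


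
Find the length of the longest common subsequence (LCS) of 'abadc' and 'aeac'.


DP table for LCS of 'abadc' and 'aeac':
       a  e  a  c
    0  0  0  0  0
  a 0  1  1  1  1
  b 0  1  1  1  1
  a 0  1  1  2  2
  d 0  1  1  2  2
  c 0  1  1  2  3
LCS: 'aac'
LCS length = 3

3


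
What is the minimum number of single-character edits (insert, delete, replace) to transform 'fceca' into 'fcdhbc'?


Building DP table for s1='fceca' (len 5) and s2='fcdhbc' (len 6):
       f  c  d  h  b  c
    0  1  2  3  4  5  6
  f 1  0  1  2  3  4  5
  c 2  1  0  1  2  3  4
  e 3  2  1  1  2  3  4
  c 4  3  2  2  2  3  3
  a 5  4  3  3  3  3  4
Edit distance = dp[5][6] = 4

4


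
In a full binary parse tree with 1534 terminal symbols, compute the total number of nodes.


Leaf nodes (terminals): 1534
Internal nodes = n - 1 = 1534 - 1 = 1533
Total = leaves + internal = 1534 + 1533 = 3067

3067


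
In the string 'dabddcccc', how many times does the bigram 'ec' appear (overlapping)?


Scanning 'dabddcccc' for bigram 'ec':
  Position 0: 'da' -> no
  Position 1: 'ab' -> no
  Position 2: 'bd' -> no
  Position 3: 'dd' -> no
  Position 4: 'dc' -> no
  Position 5: 'cc' -> no
  Position 6: 'cc' -> no
  Position 7: 'cc' -> no
Total matches: 0

0


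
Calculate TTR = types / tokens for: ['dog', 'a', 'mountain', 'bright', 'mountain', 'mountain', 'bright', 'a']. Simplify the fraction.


Tokens: 8
Unique types: ('a', 'bright', 'dog', 'mountain') = 4
TTR = 4/8
Simplify: divide both by 4 -> 1/2
TTR = 1/2

1/2


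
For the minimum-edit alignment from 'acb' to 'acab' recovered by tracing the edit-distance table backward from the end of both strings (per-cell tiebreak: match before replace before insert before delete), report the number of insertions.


Edit distance = 1. Backtracking from cell (3, 4) with preference match > replace > insert > delete,
then listing the resulting alignment 'acb' -> 'acab' left to right:
  Step 1: keep 'a'
  Step 2: keep 'c'
  Step 3: insert 'a' [insertion #1]
  Step 4: keep 'b'
Total insertions: 1

1


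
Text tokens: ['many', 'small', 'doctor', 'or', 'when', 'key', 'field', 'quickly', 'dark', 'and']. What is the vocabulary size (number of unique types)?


Listing all tokens and tracking unique types:
  Token 1: 'many' -> NEW (unique so far: 1)
  Token 2: 'small' -> NEW (unique so far: 2)
  Token 3: 'doctor' -> NEW (unique so far: 3)
  Token 4: 'or' -> NEW (unique so far: 4)
  Token 5: 'when' -> NEW (unique so far: 5)
  Token 6: 'key' -> NEW (unique so far: 6)
  Token 7: 'field' -> NEW (unique so far: 7)
  Token 8: 'quickly' -> NEW (unique so far: 8)
  Token 9: 'dark' -> NEW (unique so far: 9)
  Token 10: 'and' -> NEW (unique so far: 10)
Unique types: ('and', 'dark', 'doctor', 'field', 'key', 'many', 'or', 'quickly', 'small', 'when')
Vocabulary size: 10

10


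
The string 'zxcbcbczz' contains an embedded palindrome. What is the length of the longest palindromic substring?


Scanning 'zxcbcbczz' for palindromic substrings.
Substring at positions 2-6: 'cbcbc'.
Check: reverse('cbcbc') = 'cbcbc' -> palindrome confirmed.
Neighbouring characters ('x' / 'z') break symmetry, so it cannot extend further.
No longer palindromic substring exists; longest length = 5

5


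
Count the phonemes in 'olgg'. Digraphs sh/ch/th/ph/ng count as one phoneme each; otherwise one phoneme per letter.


Parsing 'olgg' greedily, digraphs first:
  'o' -> vowel phoneme (phonemes so far: 1)
  'l' -> consonant phoneme (phonemes so far: 2)
  'g' -> consonant phoneme (phonemes so far: 3)
  'g' -> consonant phoneme (phonemes so far: 4)
Total phonemes: 4

4


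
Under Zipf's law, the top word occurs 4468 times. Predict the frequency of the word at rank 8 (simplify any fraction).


Zipf's law: freq(rank) = f1 / rank
f1 = 4468, rank = 8
freq = 4468 / 8
GCD(4468, 8) = 4
Simplified: 1117/2

1117/2


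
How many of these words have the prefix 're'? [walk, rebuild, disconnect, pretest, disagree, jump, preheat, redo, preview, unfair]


Checking each word for prefix 're':
  'walk' -> no (count: 0)
  'rebuild' -> YES, starts with 're' (count: 1)
  'disconnect' -> no (count: 1)
  'pretest' -> no (count: 1)
  'disagree' -> no (count: 1)
  'jump' -> no (count: 1)
  'preheat' -> no (count: 1)
  'redo' -> YES, starts with 're' (count: 2)
  'preview' -> no (count: 2)
  'unfair' -> no (count: 2)
Total with prefix 're': 2

2


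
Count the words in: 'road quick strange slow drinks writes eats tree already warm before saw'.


Counting words by splitting on spaces:
  Word 1: 'road'
  Word 2: 'quick'
  Word 3: 'strange'
  Word 4: 'slow'
  Word 5: 'drinks'
  Word 6: 'writes'
  Word 7: 'eats'
  Word 8: 'tree'
  Word 9: 'already'
  Word 10: 'warm'
  Word 11: 'before'
  Word 12: 'saw'
Total words: 12

12


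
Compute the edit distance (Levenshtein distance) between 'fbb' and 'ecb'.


Building DP table for s1='fbb' (len 3) and s2='ecb' (len 3):
       e  c  b
    0  1  2  3
  f 1  1  2  3
  b 2  2  2  2
  b 3  3  3  2
Edit distance = dp[3][3] = 2

2


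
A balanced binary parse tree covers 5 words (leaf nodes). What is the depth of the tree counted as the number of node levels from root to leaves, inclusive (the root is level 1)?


In a balanced binary tree with n leaves the deepest leaf is ceil(log2(n)) edges below the root,
so counting node levels inclusive of root and leaves gives ceil(log2(n)) + 1 levels.
log2(5) = 2.3219
ceil(2.3219) = 3
levels = 3 + 1 = 4

4


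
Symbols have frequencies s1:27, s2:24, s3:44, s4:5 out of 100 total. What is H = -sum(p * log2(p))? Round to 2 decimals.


Computing entropy H = -sum(p_i * log2(p_i)):
  s1: p = 27/100 = 0.2700, -p*log2(p) = 0.5100
  s2: p = 24/100 = 0.2400, -p*log2(p) = 0.4941
  s3: p = 44/100 = 0.4400, -p*log2(p) = 0.5211
  s4: p = 5/100 = 0.0500, -p*log2(p) = 0.2161
H = sum of terms = 1.7413
Rounded to 2 decimals: 1.74

1.74


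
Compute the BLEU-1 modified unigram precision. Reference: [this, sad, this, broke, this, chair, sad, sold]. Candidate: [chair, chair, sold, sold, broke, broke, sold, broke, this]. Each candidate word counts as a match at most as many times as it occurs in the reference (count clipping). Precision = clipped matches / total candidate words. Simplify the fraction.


Reference word counts: {'broke': 1, 'chair': 1, 'sad': 2, 'sold': 1, 'this': 3}
Checking each candidate word (with clipping):
  'chair' -> in reference (ref count 1, used 1/1) -> match (matches: 1)
  'chair' -> ref count 1 already used up (1/1) -> clipped, no match (matches: 1)
  'sold' -> in reference (ref count 1, used 1/1) -> match (matches: 2)
  'sold' -> ref count 1 already used up (1/1) -> clipped, no match (matches: 2)
  'broke' -> in reference (ref count 1, used 1/1) -> match (matches: 3)
  'broke' -> ref count 1 already used up (1/1) -> clipped, no match (matches: 3)
  'sold' -> ref count 1 already used up (1/1) -> clipped, no match (matches: 3)
  'broke' -> ref count 1 already used up (1/1) -> clipped, no match (matches: 3)
  'this' -> in reference (ref count 3, used 1/3) -> match (matches: 4)
Clipped matches: 4, Candidate length: 9
Precision = 4/9

4/9


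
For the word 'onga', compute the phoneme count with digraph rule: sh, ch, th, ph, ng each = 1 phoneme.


Parsing 'onga' greedily, digraphs first:
  'o' -> vowel phoneme (phonemes so far: 1)
  'ng' -> digraph (1 consonant phoneme) (phonemes so far: 2)
  'a' -> vowel phoneme (phonemes so far: 3)
Total phonemes: 3

3


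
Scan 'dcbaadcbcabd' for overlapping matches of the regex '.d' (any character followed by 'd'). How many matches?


Pattern: .d means any character followed by 'd'.
Scanning 'dcbaadcbcabd' position-by-position:
  Pos 0: window 'dc' -> no
  Pos 1: window 'cb' -> no
  Pos 2: window 'ba' -> no
  Pos 3: window 'aa' -> no
  Pos 4: window 'ad' -> MATCH
  Pos 5: window 'dc' -> no
  Pos 6: window 'cb' -> no
  Pos 7: window 'bc' -> no
  Pos 8: window 'ca' -> no
  Pos 9: window 'ab' -> no
  Pos 10: window 'bd' -> MATCH
  Pos 11: window 'd' -> no
Total matches: 2

2


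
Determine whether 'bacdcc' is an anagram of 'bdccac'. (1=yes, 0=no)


Sort characters of 'bacdcc': 'abcccd'
Sort characters of 'bdccac': 'abcccd'
Sorted forms match -> they ARE anagrams
Result: 1

1


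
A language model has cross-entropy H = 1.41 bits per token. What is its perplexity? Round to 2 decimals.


Perplexity formula: PP = 2^H
H = 1.41
PP = 2^1.41
Decompose: 2^1.41 = 2^1 * 2^0.41
2^1 = 2, 2^0.41 ~ 1.3286858
PP ~ 2 * 1.3286858 = 2.6573716
Rounded to 2 decimals: 2.66

2.66


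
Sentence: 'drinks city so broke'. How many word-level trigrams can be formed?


Word trigrams from [4] words:
  Trigram 1: (drinks city so)
  Trigram 2: (city so broke)
Total word trigrams: 4 - 2 = 2

2


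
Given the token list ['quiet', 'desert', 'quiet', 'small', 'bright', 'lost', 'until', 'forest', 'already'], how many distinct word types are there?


Listing all tokens and tracking unique types:
  Token 1: 'quiet' -> NEW (unique so far: 1)
  Token 2: 'desert' -> NEW (unique so far: 2)
  Token 3: 'quiet' -> duplicate (unique so far: 2)
  Token 4: 'small' -> NEW (unique so far: 3)
  Token 5: 'bright' -> NEW (unique so far: 4)
  Token 6: 'lost' -> NEW (unique so far: 5)
  Token 7: 'until' -> NEW (unique so far: 6)
  Token 8: 'forest' -> NEW (unique so far: 7)
  Token 9: 'already' -> NEW (unique so far: 8)
Unique types: ('already', 'bright', 'desert', 'forest', 'lost', 'quiet', 'small', 'until')
Vocabulary size: 8

8


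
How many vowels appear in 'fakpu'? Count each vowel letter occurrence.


Scanning each character of 'fakpu':
  Position 1: 'f' -> consonant (running count: 0)
  Position 2: 'a' -> vowel (running count: 1)
  Position 3: 'k' -> consonant (running count: 1)
  Position 4: 'p' -> consonant (running count: 1)
  Position 5: 'u' -> vowel (running count: 2)
Total vowels: 2

2


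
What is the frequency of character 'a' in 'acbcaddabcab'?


Scanning 'acbcaddabcab' for 'a':
  Position 0: 'a' -> MATCH (count: 1)
  Position 4: 'a' -> MATCH (count: 2)
  Position 7: 'a' -> MATCH (count: 3)
  Position 10: 'a' -> MATCH (count: 4)
Total occurrences of 'a': 4

4


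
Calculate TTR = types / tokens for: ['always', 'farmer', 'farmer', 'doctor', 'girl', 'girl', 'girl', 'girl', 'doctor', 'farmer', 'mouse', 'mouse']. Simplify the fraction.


Tokens: 12
Unique types: ('always', 'doctor', 'farmer', 'girl', 'mouse') = 5
TTR = 5/12
Already in lowest terms.

5/12


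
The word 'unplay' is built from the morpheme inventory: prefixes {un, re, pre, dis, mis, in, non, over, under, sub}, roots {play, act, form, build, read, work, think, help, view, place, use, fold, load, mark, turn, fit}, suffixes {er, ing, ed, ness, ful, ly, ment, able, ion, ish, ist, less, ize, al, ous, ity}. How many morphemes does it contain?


Segmenting 'unplay' against the inventory:
  'un' -> prefix (morpheme 1)
  'play' -> root (morpheme 2)
Total morphemes: 2

2


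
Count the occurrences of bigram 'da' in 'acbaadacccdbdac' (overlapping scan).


Scanning 'acbaadacccdbdac' for bigram 'da':
  Position 0: 'ac' -> no
  Position 1: 'cb' -> no
  Position 2: 'ba' -> no
  Position 3: 'aa' -> no
  Position 4: 'ad' -> no
  Position 5: 'da' -> MATCH
  Position 6: 'ac' -> no
  Position 7: 'cc' -> no
  Position 8: 'cc' -> no
  Position 9: 'cd' -> no
  Position 10: 'db' -> no
  Position 11: 'bd' -> no
  Position 12: 'da' -> MATCH
  Position 13: 'ac' -> no
Total matches: 2

2


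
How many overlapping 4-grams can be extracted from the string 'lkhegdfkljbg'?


String 'lkhegdfkljbg' has length L = 12.
Number of overlapping n-grams = L - n + 1
Substituting: 12 - 4 + 1 = 9

9


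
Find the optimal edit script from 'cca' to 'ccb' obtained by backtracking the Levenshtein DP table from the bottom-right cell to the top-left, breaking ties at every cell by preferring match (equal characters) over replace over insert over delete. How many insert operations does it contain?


Edit distance = 1. Backtracking from cell (3, 3) with preference match > replace > insert > delete,
then listing the resulting alignment 'cca' -> 'ccb' left to right:
  Step 1: keep 'c'
  Step 2: keep 'c'
  Step 3: replace a->b
Total insertions: 0

0


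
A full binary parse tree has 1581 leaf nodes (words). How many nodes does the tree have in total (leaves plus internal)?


Leaf nodes (terminals): 1581
Internal nodes = n - 1 = 1581 - 1 = 1580
Total = leaves + internal = 1581 + 1580 = 3161

3161


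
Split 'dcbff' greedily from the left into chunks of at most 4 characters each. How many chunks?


'dcbff' has 5 characters.
Chunking with max size 4:
  Chunk 1: 'dcbf' (positions 0-3)
  Chunk 2: 'f' (positions 4-4)
Total chunks: ceil(5 / 4) = 2

2


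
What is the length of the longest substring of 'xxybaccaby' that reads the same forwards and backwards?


Scanning 'xxybaccaby' for palindromic substrings.
Substring at positions 2-9: 'ybaccaby'.
Check: reverse('ybaccaby') = 'ybaccaby' -> palindrome confirmed.
Neighbouring characters ('x' / '-') break symmetry, so it cannot extend further.
No longer palindromic substring exists; longest length = 8

8


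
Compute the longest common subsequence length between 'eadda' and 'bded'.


DP table for LCS of 'eadda' and 'bded':
       b  d  e  d
    0  0  0  0  0
  e 0  0  0  1  1
  a 0  0  0  1  1
  d 0  0  1  1  2
  d 0  0  1  1  2
  a 0  0  1  1  2
LCS: 'ed'
LCS length = 2

2


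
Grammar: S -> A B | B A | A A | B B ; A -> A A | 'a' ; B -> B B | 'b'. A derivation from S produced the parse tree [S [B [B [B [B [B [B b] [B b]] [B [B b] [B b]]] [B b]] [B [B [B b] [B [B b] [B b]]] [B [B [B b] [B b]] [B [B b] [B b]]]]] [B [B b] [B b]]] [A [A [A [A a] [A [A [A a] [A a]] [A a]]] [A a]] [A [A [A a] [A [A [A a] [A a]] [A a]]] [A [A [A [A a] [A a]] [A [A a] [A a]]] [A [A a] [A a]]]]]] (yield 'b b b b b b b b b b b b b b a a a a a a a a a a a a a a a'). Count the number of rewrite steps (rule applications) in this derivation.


Every bracketed nonterminal node [X ...] in the tree is produced by exactly one rule application.
Reading the tree off as a leftmost derivation:
  Step 1: S  =>  B A   (applied S -> B A)
  Step 2: B A  =>  B B A   (applied B -> B B)
  Step 3: B B A  =>  B B B A   (applied B -> B B)
  Step 4: B B B A  =>  B B B B A   (applied B -> B B)
  Step 5: B B B B A  =>  B B B B B A   (applied B -> B B)
  Step 6: B B B B B A  =>  B B B B B B A   (applied B -> B B)
  Step 7: B B B B B B A  =>  b B B B B B A   (applied B -> b)
  Step 8: b B B B B B A  =>  b b B B B B A   (applied B -> b)
  Step 9: b b B B B B A  =>  b b B B B B B A   (applied B -> B B)
  Step 10: b b B B B B B A  =>  b b b B B B B A   (applied B -> b)
  Step 11: b b b B B B B A  =>  b b b b B B B A   (applied B -> b)
  Step 12: b b b b B B B A  =>  b b b b b B B A   (applied B -> b)
  Step 13: b b b b b B B A  =>  b b b b b B B B A   (applied B -> B B)
  Step 14: b b b b b B B B A  =>  b b b b b B B B B A   (applied B -> B B)
  Step 15: b b b b b B B B B A  =>  b b b b b b B B B A   (applied B -> b)
  Step 16: b b b b b b B B B A  =>  b b b b b b B B B B A   (applied B -> B B)
  Step 17: b b b b b b B B B B A  =>  b b b b b b b B B B A   (applied B -> b)
  Step 18: b b b b b b b B B B A  =>  b b b b b b b b B B A   (applied B -> b)
  Step 19: b b b b b b b b B B A  =>  b b b b b b b b B B B A   (applied B -> B B)
  Step 20: b b b b b b b b B B B A  =>  b b b b b b b b B B B B A   (applied B -> B B)
  Step 21: b b b b b b b b B B B B A  =>  b b b b b b b b b B B B A   (applied B -> b)
  Step 22: b b b b b b b b b B B B A  =>  b b b b b b b b b b B B A   (applied B -> b)
  Step 23: b b b b b b b b b b B B A  =>  b b b b b b b b b b B B B A   (applied B -> B B)
  Step 24: b b b b b b b b b b B B B A  =>  b b b b b b b b b b b B B A   (applied B -> b)
  Step 25: b b b b b b b b b b b B B A  =>  b b b b b b b b b b b b B A   (applied B -> b)
  Step 26: b b b b b b b b b b b b B A  =>  b b b b b b b b b b b b B B A   (applied B -> B B)
  Step 27: b b b b b b b b b b b b B B A  =>  b b b b b b b b b b b b b B A   (applied B -> b)
  Step 28: b b b b b b b b b b b b b B A  =>  b b b b b b b b b b b b b b A   (applied B -> b)
  Step 29: b b b b b b b b b b b b b b A  =>  b b b b b b b b b b b b b b A A   (applied A -> A A)
  Step 30: b b b b b b b b b b b b b b A A  =>  b b b b b b b b b b b b b b A A A   (applied A -> A A)
  Step 31: b b b b b b b b b b b b b b A A A  =>  b b b b b b b b b b b b b b A A A A   (applied A -> A A)
  Step 32: b b b b b b b b b b b b b b A A A A  =>  b b b b b b b b b b b b b b a A A A   (applied A -> a)
  Step 33: b b b b b b b b b b b b b b a A A A  =>  b b b b b b b b b b b b b b a A A A A   (applied A -> A A)
  Step 34: b b b b b b b b b b b b b b a A A A A  =>  b b b b b b b b b b b b b b a A A A A A   (applied A -> A A)
  Step 35: b b b b b b b b b b b b b b a A A A A A  =>  b b b b b b b b b b b b b b a a A A A A   (applied A -> a)
  Step 36: b b b b b b b b b b b b b b a a A A A A  =>  b b b b b b b b b b b b b b a a a A A A   (applied A -> a)
  Step 37: b b b b b b b b b b b b b b a a a A A A  =>  b b b b b b b b b b b b b b a a a a A A   (applied A -> a)
  Step 38: b b b b b b b b b b b b b b a a a a A A  =>  b b b b b b b b b b b b b b a a a a a A   (applied A -> a)
  Step 39: b b b b b b b b b b b b b b a a a a a A  =>  b b b b b b b b b b b b b b a a a a a A A   (applied A -> A A)
  Step 40: b b b b b b b b b b b b b b a a a a a A A  =>  b b b b b b b b b b b b b b a a a a a A A A   (applied A -> A A)
  Step 41: b b b b b b b b b b b b b b a a a a a A A A  =>  b b b b b b b b b b b b b b a a a a a a A A   (applied A -> a)
  Step 42: b b b b b b b b b b b b b b a a a a a a A A  =>  b b b b b b b b b b b b b b a a a a a a A A A   (applied A -> A A)
  Step 43: b b b b b b b b b b b b b b a a a a a a A A A  =>  b b b b b b b b b b b b b b a a a a a a A A A A   (applied A -> A A)
  Step 44: b b b b b b b b b b b b b b a a a a a a A A A A  =>  b b b b b b b b b b b b b b a a a a a a a A A A   (applied A -> a)
  Step 45: b b b b b b b b b b b b b b a a a a a a a A A A  =>  b b b b b b b b b b b b b b a a a a a a a a A A   (applied A -> a)
  Step 46: b b b b b b b b b b b b b b a a a a a a a a A A  =>  b b b b b b b b b b b b b b a a a a a a a a a A   (applied A -> a)
  Step 47: b b b b b b b b b b b b b b a a a a a a a a a A  =>  b b b b b b b b b b b b b b a a a a a a a a a A A   (applied A -> A A)
  Step 48: b b b b b b b b b b b b b b a a a a a a a a a A A  =>  b b b b b b b b b b b b b b a a a a a a a a a A A A   (applied A -> A A)
  Step 49: b b b b b b b b b b b b b b a a a a a a a a a A A A  =>  b b b b b b b b b b b b b b a a a a a a a a a A A A A   (applied A -> A A)
  Step 50: b b b b b b b b b b b b b b a a a a a a a a a A A A A  =>  b b b b b b b b b b b b b b a a a a a a a a a a A A A   (applied A -> a)
  Step 51: b b b b b b b b b b b b b b a a a a a a a a a a A A A  =>  b b b b b b b b b b b b b b a a a a a a a a a a a A A   (applied A -> a)
  Step 52: b b b b b b b b b b b b b b a a a a a a a a a a a A A  =>  b b b b b b b b b b b b b b a a a a a a a a a a a A A A   (applied A -> A A)
  Step 53: b b b b b b b b b b b b b b a a a a a a a a a a a A A A  =>  b b b b b b b b b b b b b b a a a a a a a a a a a a A A   (applied A -> a)
  Step 54: b b b b b b b b b b b b b b a a a a a a a a a a a a A A  =>  b b b b b b b b b b b b b b a a a a a a a a a a a a a A   (applied A -> a)
  Step 55: b b b b b b b b b b b b b b a a a a a a a a a a a a a A  =>  b b b b b b b b b b b b b b a a a a a a a a a a a a a A A   (applied A -> A A)
  Step 56: b b b b b b b b b b b b b b a a a a a a a a a a a a a A A  =>  b b b b b b b b b b b b b b a a a a a a a a a a a a a a A   (applied A -> a)
  Step 57: b b b b b b b b b b b b b b a a a a a a a a a a a a a a A  =>  b b b b b b b b b b b b b b a a a a a a a a a a a a a a a   (applied A -> a)
Final yield: b b b b b b b b b b b b b b a a a a a a a a a a a a a a a
Total rewrite steps: 57

57


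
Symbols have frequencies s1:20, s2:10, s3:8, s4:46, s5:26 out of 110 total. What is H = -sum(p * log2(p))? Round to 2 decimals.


Computing entropy H = -sum(p_i * log2(p_i)):
  s1: p = 20/110 = 0.1818, -p*log2(p) = 0.4472
  s2: p = 10/110 = 0.0909, -p*log2(p) = 0.3145
  s3: p = 8/110 = 0.0727, -p*log2(p) = 0.2750
  s4: p = 46/110 = 0.4182, -p*log2(p) = 0.5260
  s5: p = 26/110 = 0.2364, -p*log2(p) = 0.4919
H = sum of terms = 2.0546
Rounded to 2 decimals: 2.05

2.05


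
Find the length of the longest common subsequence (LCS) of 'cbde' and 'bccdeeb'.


DP table for LCS of 'cbde' and 'bccdeeb':
       b  c  c  d  e  e  b
    0  0  0  0  0  0  0  0
  c 0  0  1  1  1  1  1  1
  b 0  1  1  1  1  1  1  2
  d 0  1  1  1  2  2  2  2
  e 0  1  1  1  2  3  3  3
LCS: 'cde'
LCS length = 3

3


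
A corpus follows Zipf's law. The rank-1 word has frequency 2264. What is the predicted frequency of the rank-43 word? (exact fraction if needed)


Zipf's law: freq(rank) = f1 / rank
f1 = 2264, rank = 43
freq = 2264 / 43
GCD(2264, 43) = 1
Simplified: 2264/43

2264/43


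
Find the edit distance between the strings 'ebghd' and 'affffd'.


Building DP table for s1='ebghd' (len 5) and s2='affffd' (len 6):
       a  f  f  f  f  d
    0  1  2  3  4  5  6
  e 1  1  2  3  4  5  6
  b 2  2  2  3  4  5  6
  g 3  3  3  3  4  5  6
  h 4  4  4  4  4  5  6
  d 5  5  5  5  5  5  5
Edit distance = dp[5][6] = 5

5


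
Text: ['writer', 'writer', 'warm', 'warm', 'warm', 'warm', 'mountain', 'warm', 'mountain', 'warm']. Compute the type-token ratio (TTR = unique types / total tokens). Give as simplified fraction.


Tokens: 10
Unique types: ('mountain', 'warm', 'writer') = 3
TTR = 3/10
Already in lowest terms.

3/10


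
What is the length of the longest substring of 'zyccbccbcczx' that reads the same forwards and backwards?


Scanning 'zyccbccbcczx' for palindromic substrings.
Substring at positions 2-9: 'ccbccbcc'.
Check: reverse('ccbccbcc') = 'ccbccbcc' -> palindrome confirmed.
Neighbouring characters ('y' / 'z') break symmetry, so it cannot extend further.
No longer palindromic substring exists; longest length = 8

8


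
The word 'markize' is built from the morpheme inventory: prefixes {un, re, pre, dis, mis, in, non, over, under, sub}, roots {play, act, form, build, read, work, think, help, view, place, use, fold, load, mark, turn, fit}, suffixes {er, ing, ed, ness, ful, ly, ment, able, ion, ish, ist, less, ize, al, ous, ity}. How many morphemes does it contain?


Segmenting 'markize' against the inventory:
  'mark' -> root (morpheme 1)
  'ize' -> suffix (morpheme 2)
Total morphemes: 2

2


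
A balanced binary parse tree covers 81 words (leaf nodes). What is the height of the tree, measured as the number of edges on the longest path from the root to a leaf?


In a balanced binary tree with n leaves the deepest leaf is ceil(log2(n)) edges below the root.
log2(81) = 6.3399
ceil(6.3399) = 7
height (edges) = 7

7


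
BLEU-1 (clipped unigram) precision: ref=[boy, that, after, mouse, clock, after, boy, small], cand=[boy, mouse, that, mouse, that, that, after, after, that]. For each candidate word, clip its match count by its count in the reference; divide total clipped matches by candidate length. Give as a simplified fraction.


Reference word counts: {'after': 2, 'boy': 2, 'clock': 1, 'mouse': 1, 'small': 1, 'that': 1}
Checking each candidate word (with clipping):
  'boy' -> in reference (ref count 2, used 1/2) -> match (matches: 1)
  'mouse' -> in reference (ref count 1, used 1/1) -> match (matches: 2)
  'that' -> in reference (ref count 1, used 1/1) -> match (matches: 3)
  'mouse' -> ref count 1 already used up (1/1) -> clipped, no match (matches: 3)
  'that' -> ref count 1 already used up (1/1) -> clipped, no match (matches: 3)
  'that' -> ref count 1 already used up (1/1) -> clipped, no match (matches: 3)
  'after' -> in reference (ref count 2, used 1/2) -> match (matches: 4)
  'after' -> in reference (ref count 2, used 2/2) -> match (matches: 5)
  'that' -> ref count 1 already used up (1/1) -> clipped, no match (matches: 5)
Clipped matches: 5, Candidate length: 9
Precision = 5/9

5/9


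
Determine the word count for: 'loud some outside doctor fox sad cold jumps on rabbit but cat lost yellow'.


Counting words by splitting on spaces:
  Word 1: 'loud'
  Word 2: 'some'
  Word 3: 'outside'
  Word 4: 'doctor'
  Word 5: 'fox'
  Word 6: 'sad'
  Word 7: 'cold'
  Word 8: 'jumps'
  Word 9: 'on'
  Word 10: 'rabbit'
  Word 11: 'but'
  Word 12: 'cat'
  Word 13: 'lost'
  Word 14: 'yellow'
Total words: 14

14


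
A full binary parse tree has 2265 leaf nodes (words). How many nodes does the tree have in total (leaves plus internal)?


Leaf nodes (terminals): 2265
Internal nodes = n - 1 = 2265 - 1 = 2264
Total = leaves + internal = 2265 + 2264 = 4529

4529


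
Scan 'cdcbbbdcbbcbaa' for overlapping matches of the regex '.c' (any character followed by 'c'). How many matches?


Pattern: .c means any character followed by 'c'.
Scanning 'cdcbbbdcbbcbaa' position-by-position:
  Pos 0: window 'cd' -> no
  Pos 1: window 'dc' -> MATCH
  Pos 2: window 'cb' -> no
  Pos 3: window 'bb' -> no
  Pos 4: window 'bb' -> no
  Pos 5: window 'bd' -> no
  Pos 6: window 'dc' -> MATCH
  Pos 7: window 'cb' -> no
  Pos 8: window 'bb' -> no
  Pos 9: window 'bc' -> MATCH
  Pos 10: window 'cb' -> no
  Pos 11: window 'ba' -> no
  Pos 12: window 'aa' -> no
  Pos 13: window 'a' -> no
Total matches: 3

3


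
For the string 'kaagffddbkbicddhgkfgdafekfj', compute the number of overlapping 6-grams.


String 'kaagffddbkbicddhgkfgdafekfj' has length L = 27.
Number of overlapping n-grams = L - n + 1
Substituting: 27 - 6 + 1 = 22

22


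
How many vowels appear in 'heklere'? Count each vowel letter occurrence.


Scanning each character of 'heklere':
  Position 1: 'h' -> consonant (running count: 0)
  Position 2: 'e' -> vowel (running count: 1)
  Position 3: 'k' -> consonant (running count: 1)
  Position 4: 'l' -> consonant (running count: 1)
  Position 5: 'e' -> vowel (running count: 2)
  Position 6: 'r' -> consonant (running count: 2)
  Position 7: 'e' -> vowel (running count: 3)
Total vowels: 3

3


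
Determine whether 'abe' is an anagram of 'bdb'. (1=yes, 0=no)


Sort characters of 'abe': 'abe'
Sort characters of 'bdb': 'bbd'
Sorted forms differ -> they are NOT anagrams
Result: 0

0


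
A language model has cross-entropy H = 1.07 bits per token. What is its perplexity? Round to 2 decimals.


Perplexity formula: PP = 2^H
H = 1.07
PP = 2^1.07
Decompose: 2^1.07 = 2^1 * 2^0.07
2^1 = 2, 2^0.07 ~ 1.0497167
PP ~ 2 * 1.0497167 = 2.0994334
Rounded to 2 decimals: 2.10

2.10


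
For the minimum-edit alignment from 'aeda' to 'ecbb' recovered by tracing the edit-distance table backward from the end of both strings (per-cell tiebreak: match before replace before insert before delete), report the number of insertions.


Edit distance = 4. Backtracking from cell (4, 4) with preference match > replace > insert > delete,
then listing the resulting alignment 'aeda' -> 'ecbb' left to right:
  Step 1: replace a->e
  Step 2: replace e->c
  Step 3: replace d->b
  Step 4: replace a->b
Total insertions: 0

0


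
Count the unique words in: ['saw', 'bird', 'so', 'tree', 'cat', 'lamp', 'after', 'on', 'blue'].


Listing all tokens and tracking unique types:
  Token 1: 'saw' -> NEW (unique so far: 1)
  Token 2: 'bird' -> NEW (unique so far: 2)
  Token 3: 'so' -> NEW (unique so far: 3)
  Token 4: 'tree' -> NEW (unique so far: 4)
  Token 5: 'cat' -> NEW (unique so far: 5)
  Token 6: 'lamp' -> NEW (unique so far: 6)
  Token 7: 'after' -> NEW (unique so far: 7)
  Token 8: 'on' -> NEW (unique so far: 8)
  Token 9: 'blue' -> NEW (unique so far: 9)
Unique types: ('after', 'bird', 'blue', 'cat', 'lamp', 'on', 'saw', 'so', 'tree')
Vocabulary size: 9

9


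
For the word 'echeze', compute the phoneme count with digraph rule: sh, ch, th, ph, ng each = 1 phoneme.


Parsing 'echeze' greedily, digraphs first:
  'e' -> vowel phoneme (phonemes so far: 1)
  'ch' -> digraph (1 consonant phoneme) (phonemes so far: 2)
  'e' -> vowel phoneme (phonemes so far: 3)
  'z' -> consonant phoneme (phonemes so far: 4)
  'e' -> vowel phoneme (phonemes so far: 5)
Total phonemes: 5

5
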